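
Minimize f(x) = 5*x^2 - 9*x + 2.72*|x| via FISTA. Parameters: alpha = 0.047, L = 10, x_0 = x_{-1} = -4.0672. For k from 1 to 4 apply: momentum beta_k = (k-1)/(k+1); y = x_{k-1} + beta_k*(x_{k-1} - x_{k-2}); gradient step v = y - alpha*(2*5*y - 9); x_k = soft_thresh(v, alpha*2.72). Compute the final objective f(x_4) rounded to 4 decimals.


FISTA on f(x) = 5*x^2 - 9*x + 2.72*|x|
L = 10, alpha = 0.047
Iteration 1: beta = 0.0, y = -4.0672 + 0.0*(-4.0672 + 4.0672) = -4.0672
  grad(y) = -49.672, v = y - alpha*grad = -1.7326
  prox(v) = soft_thresh(-1.7326, 0.1278) = -1.6048
Iteration 2: beta = 0.3333, y = -1.6048 + 0.3333*(-1.6048 + 4.0672) = -0.784
  grad(y) = -16.8397, v = y - alpha*grad = 0.0075
  prox(v) = soft_thresh(0.0075, 0.1278) = 0.0
Iteration 3: beta = 0.5, y = 0.0 + 0.5*(0.0 + 1.6048) = 0.8024
  grad(y) = -0.9761, v = y - alpha*grad = 0.8483
  prox(v) = soft_thresh(0.8483, 0.1278) = 0.7204
Iteration 4: beta = 0.6, y = 0.7204 + 0.6*(0.7204 - 0.0) = 1.1527
  grad(y) = 2.5268, v = y - alpha*grad = 1.0339
  prox(v) = soft_thresh(1.0339, 0.1278) = 0.9061
f(x_4) = 5*0.9061^2 - 9*0.9061 + 2.72*|0.9061| = -1.5853


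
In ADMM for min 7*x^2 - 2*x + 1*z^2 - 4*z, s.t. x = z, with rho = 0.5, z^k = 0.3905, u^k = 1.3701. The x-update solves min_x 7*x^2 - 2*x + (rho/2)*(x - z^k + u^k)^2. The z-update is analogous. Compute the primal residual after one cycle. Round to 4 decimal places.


ADMM iteration with rho = 0.5, z^k = 0.3905, u^k = 1.3701
Step 1: x-update.
Minimize 7*x^2 - 2*x + (0.5/2)*(x - 0.3905 + 1.3701)^2
FOC: (2*7 + 0.5)*x = 2 + 0.5*(0.3905 - 1.3701)
x^{k+1} = 0.1042
Step 2: z-update.
Minimize 1*z^2 - 4*z + (0.5/2)*(0.1042 - z + 1.3701)^2
FOC: (2*1 + 0.5)*z = 4 + 0.5*(0.1042 + 1.3701)
z^{k+1} = 1.8949
Step 3: u-update.
u^{k+1} = 1.3701 + 0.1042 - 1.8949 = -0.4206
Step 4: Primal residual = |0.1042 - 1.8949| = 1.7907


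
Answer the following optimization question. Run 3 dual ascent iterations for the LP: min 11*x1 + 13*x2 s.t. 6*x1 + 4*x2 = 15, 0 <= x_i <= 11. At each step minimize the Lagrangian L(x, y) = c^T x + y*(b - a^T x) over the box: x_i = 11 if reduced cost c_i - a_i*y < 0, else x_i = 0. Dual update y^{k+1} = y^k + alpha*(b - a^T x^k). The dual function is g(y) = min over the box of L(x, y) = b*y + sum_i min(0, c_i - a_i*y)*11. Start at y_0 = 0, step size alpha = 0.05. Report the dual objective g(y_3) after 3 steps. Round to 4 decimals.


Dual ascent for LP: min 11*x1 + 13*x2, 6*x1 + 4*x2 = 15, 0 <= x_i <= 11
Step 1: y^k = 0.0, reduced costs: (11.0, 13.0)
  x^k = (0.0, 0.0), subgradient = b - a^T x = 15.0
  y^{k+1} = 0.0 + 0.05*15.0 = 0.75
Step 2: y^k = 0.75, reduced costs: (6.5, 10.0)
  x^k = (0.0, 0.0), subgradient = b - a^T x = 15.0
  y^{k+1} = 0.75 + 0.05*15.0 = 1.5
Step 3: y^k = 1.5, reduced costs: (2.0, 7.0)
  x^k = (0.0, 0.0), subgradient = b - a^T x = 15.0
  y^{k+1} = 1.5 + 0.05*15.0 = 2.25
Dual objective at y_3 = 2.25: reduced costs (-2.5, 4.0), box minimizer x = (11.0, 0.0)
g(y_3) = b*y + (c1 - a1*y)*x1 + (c2 - a2*y)*x2 = 15*2.25 + (-2.5)*11.0 + 4.0*0.0 = 33.75 - 27.5 + 0.0 = 6.25


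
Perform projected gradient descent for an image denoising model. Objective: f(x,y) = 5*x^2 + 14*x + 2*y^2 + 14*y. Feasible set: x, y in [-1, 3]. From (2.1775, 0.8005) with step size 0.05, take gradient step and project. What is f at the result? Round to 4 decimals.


Step 1: Compute gradient at (2.1775, 0.8005).
grad_x = 2*5*2.1775 + 14 = 35.775
grad_y = 2*2*0.8005 + 14 = 17.202
Step 2: Gradient step.
x_raw = 2.1775 - 0.05*35.775 = 0.3888
y_raw = 0.8005 - 0.05*17.202 = -0.0596
Step 3: Project onto [-1, 3].
x_proj = clip(0.3888) = 0.3888
y_proj = clip(-0.0596) = -0.0596
Step 4: Evaluate f.
f(0.3888, -0.0596) = 5.3708


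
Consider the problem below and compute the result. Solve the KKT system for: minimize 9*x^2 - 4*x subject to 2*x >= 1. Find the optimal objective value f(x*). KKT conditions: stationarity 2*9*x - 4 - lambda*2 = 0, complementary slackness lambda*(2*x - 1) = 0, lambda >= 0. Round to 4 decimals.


Step 1: Try lambda = 0 (constraint inactive).
x_unc = 4/(2*9) = 0.2222
Check: 2*0.2222 = 0.4444 < 1 -- violated!
Step 2: Constraint must be active: 2*x = 1
x* = 1/2 = 0.5
lambda = (2*9*0.5 - 4)/2 = 2.5
Step 3: Compute optimal value.
f(x*) = 9*0.5^2 - 4*0.5 = 0.25


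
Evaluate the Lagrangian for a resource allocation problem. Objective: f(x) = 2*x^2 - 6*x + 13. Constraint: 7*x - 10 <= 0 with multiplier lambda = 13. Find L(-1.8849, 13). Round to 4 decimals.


Step 1: Evaluate f(x).
f(-1.8849) = 2*(-1.8849)^2 - 6*(-1.8849) + 13 = 31.4151
Step 2: Evaluate g(x).
g(-1.8849) = 7*-1.8849 - 10 = -23.1943
Step 3: Compute Lagrangian.
L = 31.4151 + 13*-23.1943 = -270.1108


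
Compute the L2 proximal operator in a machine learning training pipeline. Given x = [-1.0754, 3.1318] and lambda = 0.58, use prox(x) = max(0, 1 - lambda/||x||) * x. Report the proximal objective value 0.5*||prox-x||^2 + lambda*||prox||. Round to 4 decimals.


Step 1: Compute ||x||.
||x|| = 3.3113
Step 2: Compute scaling factor.
scale = max(0, 1 - 0.58/3.3113) = 0.8248
Step 3: prox(x) = [-0.887, 2.5832]
||prox(x)|| = 2.7313
Step 4: Proximal objective.
0.5*||prox-x||^2 = 0.1682
lambda*||prox|| = 1.5842
Total = 1.7523


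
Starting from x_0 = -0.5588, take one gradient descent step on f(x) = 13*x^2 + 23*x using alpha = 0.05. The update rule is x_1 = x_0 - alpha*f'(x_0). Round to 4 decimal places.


We compute the gradient at x_0 and apply the update.
f'(x) = 26*x + 23
f'(-0.5588) = 26*-0.5588 + 23 = 8.4712
x_1 = -0.5588 - 0.05*8.4712 = -0.9824


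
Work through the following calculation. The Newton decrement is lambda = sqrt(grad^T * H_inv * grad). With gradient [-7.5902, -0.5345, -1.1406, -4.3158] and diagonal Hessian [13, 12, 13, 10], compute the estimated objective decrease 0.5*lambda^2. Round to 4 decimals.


Step 1: H is diagonal, so H^(-1) * g = [-0.5839, -0.0445, -0.0877, -0.4316].
Step 2: g^T H^(-1) g = sum_i g_i^2 / H_ii
  = (-7.5902)^2/13 + (-0.5345)^2/12 + (-1.1406)^2/13 + (-4.3158)^2/10
  = 4.4316 + 0.0238 + 0.1001 + 1.8626 = 6.4181
Step 3: Objective decrease = 0.5 * g^T H^(-1) g = 3.2091


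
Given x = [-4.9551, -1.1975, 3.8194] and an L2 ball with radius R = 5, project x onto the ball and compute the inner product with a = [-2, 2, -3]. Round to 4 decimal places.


Step 1: Compute ||x|| (intermediates to 6 decimals).
||x|| = sqrt((-4.9551)^2 + (-1.1975)^2 + 3.8194^2) = 6.369838
Step 2: Project.
Since ||x|| > R, scale = R/||x|| = 5/6.369838 = 0.784949, proj(x) = scale * x
proj(x) = [-3.889501, -0.939976, 2.998034]
Step 3: Dot product.
a^T * proj(x) = -2*(-3.889501) + 2*(-0.939976) - 3*2.998034 = -3.0951


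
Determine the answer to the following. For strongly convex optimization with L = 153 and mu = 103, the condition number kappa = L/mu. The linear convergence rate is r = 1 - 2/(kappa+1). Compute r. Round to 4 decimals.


Step 1: Compute the condition number.
kappa = L/mu = 153/103 = 1.4854
Step 2: Compute the convergence rate.
r = 1 - 2/(kappa + 1) = 1 - 2*mu/(L + mu) = (L - mu)/(L + mu) = 50/256 = 0.1953


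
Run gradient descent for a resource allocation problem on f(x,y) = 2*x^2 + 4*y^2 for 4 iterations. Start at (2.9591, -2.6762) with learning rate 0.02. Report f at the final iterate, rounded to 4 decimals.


Gradient descent on f(x,y) = 2*x^2 + 4*y^2.
Starting point: (2.9591, -2.6762), alpha = 0.02
Step 1: grad_x = 2*2*2.9591 = 11.8364, grad_y = 2*4*-2.6762 = -21.4096
  x_1 = 2.9591 - 0.02*11.8364 = 2.7224
  y_1 = -2.6762 - 0.02*-21.4096 = -2.248
Step 2: grad_x = 2*2*2.7224 = 10.8895, grad_y = 2*4*-2.248 = -17.9841
  x_2 = 2.7224 - 0.02*10.8895 = 2.5046
  y_2 = -2.248 - 0.02*-17.9841 = -1.8883
Step 3: grad_x = 2*2*2.5046 = 10.0183, grad_y = 2*4*-1.8883 = -15.1066
  x_3 = 2.5046 - 0.02*10.0183 = 2.3042
  y_3 = -1.8883 - 0.02*-15.1066 = -1.5862
Step 4: grad_x = 2*2*2.3042 = 9.2169, grad_y = 2*4*-1.5862 = -12.6896
  x_4 = 2.3042 - 0.02*9.2169 = 2.1199
  y_4 = -1.5862 - 0.02*-12.6896 = -1.3324
f(2.1199, -1.3324) = 2*2.1199^2 + 4*(-1.3324)^2 = 16.089


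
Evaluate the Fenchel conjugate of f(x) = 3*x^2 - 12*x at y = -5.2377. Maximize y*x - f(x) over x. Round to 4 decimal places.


f*(y) = sup_x {y*x - a*x^2 - b*x} = sup_x {(y-b)*x - a*x^2}
FOC: (y - b) - 2a*x = 0 => x* = (y - b)/(2a)
x* = (-5.2377 + 12)/(2*3) = 1.1271
f*(-5.2377) = (y-b)^2/(4a) = (-5.2377 + 12)^2/(4*3)
= 45.7287/12 = 3.8107


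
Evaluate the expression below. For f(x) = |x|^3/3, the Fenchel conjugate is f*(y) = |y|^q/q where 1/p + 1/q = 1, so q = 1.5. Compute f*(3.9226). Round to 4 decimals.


The conjugate exponent q satisfies 1/p + 1/q = 1.
p = 3, so q = 3/(3 - 1) = 1.5
|y|^q = 3.9226^1.5 = 7.7689
f*(3.9226) = 7.7689 / 1.5 = 5.1793


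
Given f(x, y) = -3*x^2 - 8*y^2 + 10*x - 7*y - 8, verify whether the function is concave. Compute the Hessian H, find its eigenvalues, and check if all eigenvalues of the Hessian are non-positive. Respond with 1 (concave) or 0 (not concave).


The Hessian of f(x,y) = -3*x^2 - 8*y^2 + 10*x - 7*y - 8 is:
H = [[-6, 0], [0, -16]]
Trace = -6 - 16 = -22
Determinant = -6*-16 - (0)^2 = 96
Discriminant = (-22)^2 - 4*96 = 100.0
Eigenvalues: lambda_1 = -16.0, lambda_2 = -6.0
The function is concave.

1


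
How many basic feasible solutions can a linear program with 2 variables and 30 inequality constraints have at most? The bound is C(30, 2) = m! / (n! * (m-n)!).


Each vertex corresponds to some choice of n active constraints out of m, so the number of vertices is at most C(m, n) = m! / (n!(m-n)!).
m = 30, n = 2
Numerator: 30 * 29
Denominator: 2! = 2
C(30, 2) = 435


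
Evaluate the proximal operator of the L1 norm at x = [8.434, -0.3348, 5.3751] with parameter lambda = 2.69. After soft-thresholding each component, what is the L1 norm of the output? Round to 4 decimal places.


Soft-thresholding with lambda = 2.69:
prox(8.434) = sign(8.434)*max(|8.434| - 2.69, 0) = 5.744
prox(-0.3348) = sign(-0.3348)*max(|-0.3348| - 2.69, 0) = 0.0
prox(5.3751) = sign(5.3751)*max(|5.3751| - 2.69, 0) = 2.6851
prox(x) = [5.744, 0.0, 2.6851]
||prox(x)||_1 = 5.744 + 0.0 + 2.6851 = 8.4291


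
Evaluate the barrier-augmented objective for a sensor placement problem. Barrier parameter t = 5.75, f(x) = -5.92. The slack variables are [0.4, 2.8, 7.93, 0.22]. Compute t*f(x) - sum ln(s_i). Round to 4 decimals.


Step 1: Compute log-barrier.
ln values: [-0.9163, 1.0296, 2.0707, -1.5141]
phi = -(-0.9163 + 1.0296 + 2.0707 - 1.5141) = -0.6699
Step 2: Compute augmented objective.
t*f(x) = 5.75*-5.92 = -34.04
Total = -34.04 - 0.6699 = -34.7099


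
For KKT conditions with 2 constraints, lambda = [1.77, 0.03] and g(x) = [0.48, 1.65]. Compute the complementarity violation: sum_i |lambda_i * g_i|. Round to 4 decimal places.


KKT complementary slackness check:
lambda_1 * g_1 = 1.77 * 0.48 = 0.8496
lambda_2 * g_2 = 0.03 * 1.65 = 0.0495
Total violation = 0.8496 + 0.0495 = 0.8991


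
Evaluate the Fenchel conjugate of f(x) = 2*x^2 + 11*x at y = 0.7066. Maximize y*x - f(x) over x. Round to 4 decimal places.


f*(y) = sup_x {y*x - a*x^2 - b*x} = sup_x {(y-b)*x - a*x^2}
FOC: (y - b) - 2a*x = 0 => x* = (y - b)/(2a)
x* = (0.7066 - 11)/(2*2) = -2.5734
f*(0.7066) = (y-b)^2/(4a) = (0.7066 - 11)^2/(4*2)
= 105.9541/8 = 13.2443


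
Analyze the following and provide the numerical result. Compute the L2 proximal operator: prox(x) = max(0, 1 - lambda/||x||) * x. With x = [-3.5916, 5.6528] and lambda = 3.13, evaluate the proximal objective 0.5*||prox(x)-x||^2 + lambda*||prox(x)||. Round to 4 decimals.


Step 1: Compute ||x||.
||x|| = 6.6973
Step 2: Compute scaling factor.
scale = max(0, 1 - 3.13/6.6973) = 0.5326
Step 3: prox(x) = [-1.9131, 3.0109]
||prox(x)|| = 3.5673
Step 4: Proximal objective.
0.5*||prox-x||^2 = 4.8985
lambda*||prox|| = 11.1656
Total = 16.0641


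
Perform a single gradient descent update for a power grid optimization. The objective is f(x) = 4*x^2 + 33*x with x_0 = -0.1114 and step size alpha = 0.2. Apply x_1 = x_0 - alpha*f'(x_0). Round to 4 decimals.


We compute the gradient at x_0 and apply the update.
f'(x) = 8*x + 33
f'(-0.1114) = 8*-0.1114 + 33 = 32.1088
x_1 = -0.1114 - 0.2*32.1088 = -6.5332


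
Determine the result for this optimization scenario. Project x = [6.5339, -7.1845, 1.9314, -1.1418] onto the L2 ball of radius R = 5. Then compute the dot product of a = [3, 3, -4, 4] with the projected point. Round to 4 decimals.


Step 1: Compute ||x|| (intermediates to 6 decimals).
||x|| = sqrt(6.5339^2 + (-7.1845)^2 + 1.9314^2 + (-1.1418)^2) = 9.967091
Step 2: Project.
Since ||x|| > R, scale = R/||x|| = 5/9.967091 = 0.501651, proj(x) = scale * x
proj(x) = [3.277737, -3.604112, 0.968889, -0.572785]
Step 3: Dot product.
a^T * proj(x) = 3*3.277737 + 3*(-3.604112) - 4*0.968889 + 4*(-0.572785) = -7.1458


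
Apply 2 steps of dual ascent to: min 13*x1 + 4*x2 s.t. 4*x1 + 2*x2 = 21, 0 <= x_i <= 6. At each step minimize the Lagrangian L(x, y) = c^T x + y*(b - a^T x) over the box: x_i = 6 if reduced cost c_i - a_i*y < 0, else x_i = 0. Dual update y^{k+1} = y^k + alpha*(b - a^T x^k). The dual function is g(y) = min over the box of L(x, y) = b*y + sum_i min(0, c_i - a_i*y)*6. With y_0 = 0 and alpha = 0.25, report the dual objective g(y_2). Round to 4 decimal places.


Dual ascent for LP: min 13*x1 + 4*x2, 4*x1 + 2*x2 = 21, 0 <= x_i <= 6
Step 1: y^k = 0.0, reduced costs: (13.0, 4.0)
  x^k = (0.0, 0.0), subgradient = b - a^T x = 21.0
  y^{k+1} = 0.0 + 0.25*21.0 = 5.25
Step 2: y^k = 5.25, reduced costs: (-8.0, -6.5)
  x^k = (6.0, 6.0), subgradient = b - a^T x = -15.0
  y^{k+1} = 5.25 + 0.25*-15.0 = 1.5
Dual objective at y_2 = 1.5: reduced costs (7.0, 1.0), box minimizer x = (0.0, 0.0)
g(y_2) = b*y + (c1 - a1*y)*x1 + (c2 - a2*y)*x2 = 21*1.5 + 7.0*0.0 + 1.0*0.0 = 31.5 + 0.0 + 0.0 = 31.5


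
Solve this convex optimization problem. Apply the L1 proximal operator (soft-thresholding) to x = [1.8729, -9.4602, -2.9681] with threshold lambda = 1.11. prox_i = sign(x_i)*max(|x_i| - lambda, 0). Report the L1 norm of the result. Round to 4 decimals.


Soft-thresholding with lambda = 1.11:
prox(1.8729) = sign(1.8729)*max(|1.8729| - 1.11, 0) = 0.7629
prox(-9.4602) = sign(-9.4602)*max(|-9.4602| - 1.11, 0) = -8.3502
prox(-2.9681) = sign(-2.9681)*max(|-2.9681| - 1.11, 0) = -1.8581
prox(x) = [0.7629, -8.3502, -1.8581]
||prox(x)||_1 = 0.7629 + 8.3502 + 1.8581 = 10.9712


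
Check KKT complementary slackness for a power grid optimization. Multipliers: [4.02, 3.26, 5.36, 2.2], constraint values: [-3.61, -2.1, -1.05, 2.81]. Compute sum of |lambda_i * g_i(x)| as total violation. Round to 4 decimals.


KKT complementary slackness check:
lambda_1 * g_1 = 4.02 * -3.61 = -14.5122
lambda_2 * g_2 = 3.26 * -2.1 = -6.846
lambda_3 * g_3 = 5.36 * -1.05 = -5.628
lambda_4 * g_4 = 2.2 * 2.81 = 6.182
Total violation = 14.5122 + 6.846 + 5.628 + 6.182 = 33.1682


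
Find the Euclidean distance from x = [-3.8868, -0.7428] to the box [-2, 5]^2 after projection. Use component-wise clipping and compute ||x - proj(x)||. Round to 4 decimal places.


Project each component onto [-2, 5].
clip(-3.8868) = -2.0, clip(-0.7428) = -0.7428
Projection = [-2.0, -0.7428]
Squared diffs: [3.56, 0.0]
Distance = sqrt(3.56) = 1.8868


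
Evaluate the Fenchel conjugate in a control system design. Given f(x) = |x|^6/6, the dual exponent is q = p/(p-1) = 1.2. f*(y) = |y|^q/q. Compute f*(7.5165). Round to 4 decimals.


The conjugate exponent q satisfies 1/p + 1/q = 1.
p = 6, so q = 6/(6 - 1) = 1.2
|y|^q = 7.5165^1.2 = 11.2517
f*(7.5165) = 11.2517 / 1.2 = 9.3764


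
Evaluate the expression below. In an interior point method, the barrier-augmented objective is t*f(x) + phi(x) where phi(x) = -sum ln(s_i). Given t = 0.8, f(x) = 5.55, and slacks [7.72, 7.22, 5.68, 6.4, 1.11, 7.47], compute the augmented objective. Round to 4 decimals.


Step 1: Compute log-barrier.
ln values: [2.0438, 1.9769, 1.737, 1.8563, 0.1044, 2.0109]
phi = -(2.0438 + 1.9769 + 1.737 + 1.8563 + 0.1044 + 2.0109) = -9.7292
Step 2: Compute augmented objective.
t*f(x) = 0.8*5.55 = 4.44
Total = 4.44 - 9.7292 = -5.2892


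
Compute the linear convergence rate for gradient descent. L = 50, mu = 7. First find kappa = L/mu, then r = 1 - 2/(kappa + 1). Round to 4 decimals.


Step 1: Compute the condition number.
kappa = L/mu = 50/7 = 7.1429
Step 2: Compute the convergence rate.
r = 1 - 2/(kappa + 1) = 1 - 2*mu/(L + mu) = (L - mu)/(L + mu) = 43/57 = 0.7544


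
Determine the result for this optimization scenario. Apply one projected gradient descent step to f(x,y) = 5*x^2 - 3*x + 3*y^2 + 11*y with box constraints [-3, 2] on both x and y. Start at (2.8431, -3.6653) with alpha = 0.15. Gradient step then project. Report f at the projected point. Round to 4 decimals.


Step 1: Compute gradient at (2.8431, -3.6653).
grad_x = 2*5*2.8431 - 3 = 25.431
grad_y = 2*3*-3.6653 + 11 = -10.9918
Step 2: Gradient step.
x_raw = 2.8431 - 0.15*25.431 = -0.9716
y_raw = -3.6653 - 0.15*-10.9918 = -2.0165
Step 3: Project onto [-3, 2].
x_proj = clip(-0.9716) = -0.9716
y_proj = clip(-2.0165) = -2.0165
Step 4: Evaluate f.
f(-0.9716, -2.0165) = -2.3485


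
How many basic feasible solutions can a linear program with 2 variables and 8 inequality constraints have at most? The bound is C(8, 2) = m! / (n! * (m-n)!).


Each vertex corresponds to some choice of n active constraints out of m, so the number of vertices is at most C(m, n) = m! / (n!(m-n)!).
m = 8, n = 2
Numerator: 8 * 7
Denominator: 2! = 2
C(8, 2) = 28


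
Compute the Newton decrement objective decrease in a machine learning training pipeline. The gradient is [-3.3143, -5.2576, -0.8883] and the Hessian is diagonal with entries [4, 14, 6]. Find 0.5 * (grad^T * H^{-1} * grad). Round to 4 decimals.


Step 1: H is diagonal, so H^(-1) * g = [-0.8286, -0.3755, -0.1481].
Step 2: g^T H^(-1) g = sum_i g_i^2 / H_ii
  = (-3.3143)^2/4 + (-5.2576)^2/14 + (-0.8883)^2/6
  = 2.7461 + 1.9745 + 0.1315 = 4.8521
Step 3: Objective decrease = 0.5 * g^T H^(-1) g = 2.4261


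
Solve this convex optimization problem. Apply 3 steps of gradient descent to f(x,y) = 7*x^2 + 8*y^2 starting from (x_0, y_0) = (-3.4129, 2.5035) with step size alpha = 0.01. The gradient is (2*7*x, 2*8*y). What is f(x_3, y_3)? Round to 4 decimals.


Gradient descent on f(x,y) = 7*x^2 + 8*y^2.
Starting point: (-3.4129, 2.5035), alpha = 0.01
Step 1: grad_x = 2*7*-3.4129 = -47.7806, grad_y = 2*8*2.5035 = 40.056
  x_1 = -3.4129 - 0.01*-47.7806 = -2.9351
  y_1 = 2.5035 - 0.01*40.056 = 2.1029
Step 2: grad_x = 2*7*-2.9351 = -41.0913, grad_y = 2*8*2.1029 = 33.647
  x_2 = -2.9351 - 0.01*-41.0913 = -2.5242
  y_2 = 2.1029 - 0.01*33.647 = 1.7665
Step 3: grad_x = 2*7*-2.5242 = -35.3385, grad_y = 2*8*1.7665 = 28.2635
  x_3 = -2.5242 - 0.01*-35.3385 = -2.1708
  y_3 = 1.7665 - 0.01*28.2635 = 1.4838
f(-2.1708, 1.4838) = 7*(-2.1708)^2 + 8*1.4838^2 = 50.6006


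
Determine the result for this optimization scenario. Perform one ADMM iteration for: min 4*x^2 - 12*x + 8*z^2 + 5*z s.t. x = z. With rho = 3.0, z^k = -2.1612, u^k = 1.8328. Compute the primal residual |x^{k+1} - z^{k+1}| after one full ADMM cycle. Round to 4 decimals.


ADMM iteration with rho = 3.0, z^k = -2.1612, u^k = 1.8328
Step 1: x-update.
Minimize 4*x^2 - 12*x + (3.0/2)*(x + 2.1612 + 1.8328)^2
FOC: (2*4 + 3.0)*x = 12 + 3.0*(-2.1612 - 1.8328)
x^{k+1} = 0.0016
Step 2: z-update.
Minimize 8*z^2 + 5*z + (3.0/2)*(0.0016 - z + 1.8328)^2
FOC: (2*8 + 3.0)*z = -5 + 3.0*(0.0016 + 1.8328)
z^{k+1} = 0.0265
Step 3: u-update.
u^{k+1} = 1.8328 + 0.0016 - 0.0265 = 1.8079
Step 4: Primal residual = |0.0016 - 0.0265| = 0.0249


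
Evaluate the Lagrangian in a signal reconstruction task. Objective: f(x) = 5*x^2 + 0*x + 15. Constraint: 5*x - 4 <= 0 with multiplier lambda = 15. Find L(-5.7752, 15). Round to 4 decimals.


Step 1: Evaluate f(x).
f(-5.7752) = 5*(-5.7752)^2 + 0*(-5.7752) + 15 = 181.7647
Step 2: Evaluate g(x).
g(-5.7752) = 5*-5.7752 - 4 = -32.876
Step 3: Compute Lagrangian.
L = 181.7647 + 15*-32.876 = -311.3753


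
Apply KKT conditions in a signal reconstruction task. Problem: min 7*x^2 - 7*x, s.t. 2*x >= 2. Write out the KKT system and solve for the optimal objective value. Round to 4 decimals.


Step 1: Try lambda = 0 (constraint inactive).
x_unc = 7/(2*7) = 0.5
Check: 2*0.5 = 1.0 < 2 -- violated!
Step 2: Constraint must be active: 2*x = 2
x* = 2/2 = 1.0
lambda = (2*7*1.0 - 7)/2 = 3.5
Step 3: Compute optimal value.
f(x*) = 7*1.0^2 - 7*1.0 = 0.0


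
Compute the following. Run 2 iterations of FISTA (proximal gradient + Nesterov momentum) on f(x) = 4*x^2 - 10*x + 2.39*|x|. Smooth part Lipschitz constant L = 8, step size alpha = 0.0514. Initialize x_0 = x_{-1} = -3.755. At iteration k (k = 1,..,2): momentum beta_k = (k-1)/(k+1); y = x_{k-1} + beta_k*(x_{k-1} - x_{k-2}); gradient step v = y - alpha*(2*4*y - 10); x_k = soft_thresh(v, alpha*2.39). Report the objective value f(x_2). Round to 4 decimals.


FISTA on f(x) = 4*x^2 - 10*x + 2.39*|x|
L = 8, alpha = 0.0514
Iteration 1: beta = 0.0, y = -3.755 + 0.0*(-3.755 + 3.755) = -3.755
  grad(y) = -40.04, v = y - alpha*grad = -1.6969
  prox(v) = soft_thresh(-1.6969, 0.1228) = -1.5741
Iteration 2: beta = 0.3333, y = -1.5741 + 0.3333*(-1.5741 + 3.755) = -0.8471
  grad(y) = -16.777, v = y - alpha*grad = 0.0152
  prox(v) = soft_thresh(0.0152, 0.1228) = 0.0
f(x_2) = 4*0.0^2 - 10*0.0 + 2.39*|0.0| = 0.0


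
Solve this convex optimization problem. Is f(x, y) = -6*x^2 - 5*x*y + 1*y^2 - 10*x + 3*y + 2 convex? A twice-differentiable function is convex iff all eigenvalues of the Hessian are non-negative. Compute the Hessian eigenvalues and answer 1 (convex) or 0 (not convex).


The Hessian of f(x,y) = -6*x^2 - 5*x*y + 1*y^2 - 10*x + 3*y + 2 is:
H = [[-12, -5], [-5, 2]]
Trace = -12 + 2 = -10
Determinant = -12*2 - (-5)^2 = -49
Discriminant = (-10)^2 - 4*-49 = 296.0
Eigenvalues: lambda_1 = -13.6023, lambda_2 = 3.6023
The function is not convex.

0


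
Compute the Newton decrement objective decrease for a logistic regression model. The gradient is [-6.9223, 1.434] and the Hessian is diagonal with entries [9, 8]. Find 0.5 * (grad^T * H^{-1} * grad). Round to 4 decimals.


Step 1: H is diagonal, so H^(-1) * g = [-0.7691, 0.1793].
Step 2: g^T H^(-1) g = sum_i g_i^2 / H_ii
  = (-6.9223)^2/9 + (1.434)^2/8
  = 5.3242 + 0.257 = 5.5813
Step 3: Objective decrease = 0.5 * g^T H^(-1) g = 2.7906


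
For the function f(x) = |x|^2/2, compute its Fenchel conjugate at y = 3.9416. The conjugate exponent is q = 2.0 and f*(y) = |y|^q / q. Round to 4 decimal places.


The conjugate exponent q satisfies 1/p + 1/q = 1.
p = 2, so q = 2/(2 - 1) = 2.0
|y|^q = 3.9416^2.0 = 15.5362
f*(3.9416) = 15.5362 / 2.0 = 7.7681


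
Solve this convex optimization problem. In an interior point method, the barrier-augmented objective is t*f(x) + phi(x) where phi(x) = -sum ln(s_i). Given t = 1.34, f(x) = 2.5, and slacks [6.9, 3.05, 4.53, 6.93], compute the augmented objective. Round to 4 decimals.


Step 1: Compute log-barrier.
ln values: [1.9315, 1.1151, 1.5107, 1.9359]
phi = -(1.9315 + 1.1151 + 1.5107 + 1.9359) = -6.4932
Step 2: Compute augmented objective.
t*f(x) = 1.34*2.5 = 3.35
Total = 3.35 - 6.4932 = -3.1432


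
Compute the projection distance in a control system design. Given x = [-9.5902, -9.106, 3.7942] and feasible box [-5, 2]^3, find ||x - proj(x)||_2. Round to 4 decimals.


Project each component onto [-5, 2].
clip(-9.5902) = -5.0, clip(-9.106) = -5.0, clip(3.7942) = 2.0
Projection = [-5.0, -5.0, 2.0]
Squared diffs: [21.0699, 16.8592, 3.2192]
Distance = sqrt(41.1483) = 6.4147


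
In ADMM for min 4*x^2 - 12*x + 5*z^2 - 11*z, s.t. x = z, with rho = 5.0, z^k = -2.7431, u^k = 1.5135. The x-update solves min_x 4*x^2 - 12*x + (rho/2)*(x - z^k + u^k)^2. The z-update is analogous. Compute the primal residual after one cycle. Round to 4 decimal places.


ADMM iteration with rho = 5.0, z^k = -2.7431, u^k = 1.5135
Step 1: x-update.
Minimize 4*x^2 - 12*x + (5.0/2)*(x + 2.7431 + 1.5135)^2
FOC: (2*4 + 5.0)*x = 12 + 5.0*(-2.7431 - 1.5135)
x^{k+1} = -0.7141
Step 2: z-update.
Minimize 5*z^2 - 11*z + (5.0/2)*(-0.7141 - z + 1.5135)^2
FOC: (2*5 + 5.0)*z = 11 + 5.0*(-0.7141 + 1.5135)
z^{k+1} = 0.9998
Step 3: u-update.
u^{k+1} = 1.5135 - 0.7141 - 0.9998 = -0.2004
Step 4: Primal residual = |-0.7141 - 0.9998| = 1.7139


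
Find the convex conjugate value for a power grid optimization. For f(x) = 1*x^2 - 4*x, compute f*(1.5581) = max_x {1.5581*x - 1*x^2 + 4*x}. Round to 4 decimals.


f*(y) = sup_x {y*x - a*x^2 - b*x} = sup_x {(y-b)*x - a*x^2}
FOC: (y - b) - 2a*x = 0 => x* = (y - b)/(2a)
x* = (1.5581 + 4)/(2*1) = 2.7791
f*(1.5581) = (y-b)^2/(4a) = (1.5581 + 4)^2/(4*1)
= 30.8925/4 = 7.7231


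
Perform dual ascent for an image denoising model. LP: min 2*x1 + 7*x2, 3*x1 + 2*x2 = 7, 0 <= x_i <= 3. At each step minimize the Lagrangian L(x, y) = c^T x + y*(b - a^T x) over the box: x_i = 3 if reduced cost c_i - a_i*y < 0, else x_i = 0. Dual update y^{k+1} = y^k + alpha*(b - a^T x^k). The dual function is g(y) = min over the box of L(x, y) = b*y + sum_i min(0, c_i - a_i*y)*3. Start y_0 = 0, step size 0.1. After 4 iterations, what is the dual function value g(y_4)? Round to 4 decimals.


Dual ascent for LP: min 2*x1 + 7*x2, 3*x1 + 2*x2 = 7, 0 <= x_i <= 3
Step 1: y^k = 0.0, reduced costs: (2.0, 7.0)
  x^k = (0.0, 0.0), subgradient = b - a^T x = 7.0
  y^{k+1} = 0.0 + 0.1*7.0 = 0.7
Step 2: y^k = 0.7, reduced costs: (-0.1, 5.6)
  x^k = (3.0, 0.0), subgradient = b - a^T x = -2.0
  y^{k+1} = 0.7 + 0.1*-2.0 = 0.5
Step 3: y^k = 0.5, reduced costs: (0.5, 6.0)
  x^k = (0.0, 0.0), subgradient = b - a^T x = 7.0
  y^{k+1} = 0.5 + 0.1*7.0 = 1.2
Step 4: y^k = 1.2, reduced costs: (-1.6, 4.6)
  x^k = (3.0, 0.0), subgradient = b - a^T x = -2.0
  y^{k+1} = 1.2 + 0.1*-2.0 = 1.0
Dual objective at y_4 = 1.0: reduced costs (-1.0, 5.0), box minimizer x = (3.0, 0.0)
g(y_4) = b*y + (c1 - a1*y)*x1 + (c2 - a2*y)*x2 = 7*1.0 + (-1.0)*3.0 + 5.0*0.0 = 7.0 - 3.0 + 0.0 = 4.0


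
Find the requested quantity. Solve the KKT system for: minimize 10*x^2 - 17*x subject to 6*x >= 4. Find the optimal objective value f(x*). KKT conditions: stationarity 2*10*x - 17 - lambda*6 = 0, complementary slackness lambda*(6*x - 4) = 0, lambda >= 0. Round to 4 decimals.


Step 1: Try lambda = 0 (constraint inactive).
Stationarity: 2*10*x - 17 = 0
x* = 17/(2*10) = 0.85
Check constraint: 6*0.85 = 5.1 >= 4 -- satisfied.
Step 2: Compute optimal value.
f(x*) = 10*0.85^2 - 17*0.85 = -7.225


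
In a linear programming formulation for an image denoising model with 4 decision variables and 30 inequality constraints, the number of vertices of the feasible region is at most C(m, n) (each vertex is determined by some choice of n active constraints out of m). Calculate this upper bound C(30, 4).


Each vertex corresponds to some choice of n active constraints out of m, so the number of vertices is at most C(m, n) = m! / (n!(m-n)!).
m = 30, n = 4
Numerator: 30 * 29 * 28 * 27
Denominator: 4! = 24
C(30, 4) = 27405


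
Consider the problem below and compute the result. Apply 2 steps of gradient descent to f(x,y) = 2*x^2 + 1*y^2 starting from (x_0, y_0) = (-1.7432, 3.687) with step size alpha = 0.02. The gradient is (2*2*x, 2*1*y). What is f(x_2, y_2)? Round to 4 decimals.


Gradient descent on f(x,y) = 2*x^2 + 1*y^2.
Starting point: (-1.7432, 3.687), alpha = 0.02
Step 1: grad_x = 2*2*-1.7432 = -6.9728, grad_y = 2*1*3.687 = 7.374
  x_1 = -1.7432 - 0.02*-6.9728 = -1.6037
  y_1 = 3.687 - 0.02*7.374 = 3.5395
Step 2: grad_x = 2*2*-1.6037 = -6.415, grad_y = 2*1*3.5395 = 7.079
  x_2 = -1.6037 - 0.02*-6.415 = -1.4754
  y_2 = 3.5395 - 0.02*7.079 = 3.3979
f(-1.4754, 3.3979) = 2*(-1.4754)^2 + 1*3.3979^2 = 15.8999


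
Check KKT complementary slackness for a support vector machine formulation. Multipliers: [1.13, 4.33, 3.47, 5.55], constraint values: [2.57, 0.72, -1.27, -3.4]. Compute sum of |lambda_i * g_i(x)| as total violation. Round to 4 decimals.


KKT complementary slackness check:
lambda_1 * g_1 = 1.13 * 2.57 = 2.9041
lambda_2 * g_2 = 4.33 * 0.72 = 3.1176
lambda_3 * g_3 = 3.47 * -1.27 = -4.4069
lambda_4 * g_4 = 5.55 * -3.4 = -18.87
Total violation = 2.9041 + 3.1176 + 4.4069 + 18.87 = 29.2986


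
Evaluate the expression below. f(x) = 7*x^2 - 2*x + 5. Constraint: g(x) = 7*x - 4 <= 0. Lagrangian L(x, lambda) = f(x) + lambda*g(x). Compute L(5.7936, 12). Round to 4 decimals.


Step 1: Evaluate f(x).
f(5.7936) = 7*5.7936^2 - 2*5.7936 + 5 = 228.3734
Step 2: Evaluate g(x).
g(5.7936) = 7*5.7936 - 4 = 36.5552
Step 3: Compute Lagrangian.
L = 228.3734 + 12*36.5552 = 667.0358


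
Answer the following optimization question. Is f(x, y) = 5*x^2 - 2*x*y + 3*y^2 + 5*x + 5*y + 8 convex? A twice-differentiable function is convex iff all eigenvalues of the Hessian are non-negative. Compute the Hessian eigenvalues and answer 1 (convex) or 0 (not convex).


The Hessian of f(x,y) = 5*x^2 - 2*x*y + 3*y^2 + 5*x + 5*y + 8 is:
H = [[10, -2], [-2, 6]]
Trace = 10 + 6 = 16
Determinant = 10*6 - (-2)^2 = 56
Discriminant = (16)^2 - 4*56 = 32.0
Eigenvalues: lambda_1 = 5.1716, lambda_2 = 10.8284
The function is convex.

1


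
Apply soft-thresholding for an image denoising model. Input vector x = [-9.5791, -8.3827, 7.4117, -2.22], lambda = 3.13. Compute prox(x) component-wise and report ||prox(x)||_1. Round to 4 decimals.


Soft-thresholding with lambda = 3.13:
prox(-9.5791) = sign(-9.5791)*max(|-9.5791| - 3.13, 0) = -6.4491
prox(-8.3827) = sign(-8.3827)*max(|-8.3827| - 3.13, 0) = -5.2527
prox(7.4117) = sign(7.4117)*max(|7.4117| - 3.13, 0) = 4.2817
prox(-2.22) = sign(-2.22)*max(|-2.22| - 3.13, 0) = 0.0
prox(x) = [-6.4491, -5.2527, 4.2817, 0.0]
||prox(x)||_1 = 6.4491 + 5.2527 + 4.2817 + 0.0 = 15.9835


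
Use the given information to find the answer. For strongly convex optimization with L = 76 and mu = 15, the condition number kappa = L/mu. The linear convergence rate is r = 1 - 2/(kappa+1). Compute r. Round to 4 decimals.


Step 1: Compute the condition number.
kappa = L/mu = 76/15 = 5.0667
Step 2: Compute the convergence rate.
r = 1 - 2/(kappa + 1) = 1 - 2*mu/(L + mu) = (L - mu)/(L + mu) = 61/91 = 0.6703


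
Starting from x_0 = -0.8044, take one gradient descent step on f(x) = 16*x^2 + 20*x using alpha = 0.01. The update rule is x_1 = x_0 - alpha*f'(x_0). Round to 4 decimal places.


We compute the gradient at x_0 and apply the update.
f'(x) = 32*x + 20
f'(-0.8044) = 32*-0.8044 + 20 = -5.7408
x_1 = -0.8044 - 0.01*-5.7408 = -0.747


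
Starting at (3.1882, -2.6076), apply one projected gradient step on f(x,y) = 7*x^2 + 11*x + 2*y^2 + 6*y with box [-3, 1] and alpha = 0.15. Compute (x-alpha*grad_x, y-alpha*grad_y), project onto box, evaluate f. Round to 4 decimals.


Step 1: Compute gradient at (3.1882, -2.6076).
grad_x = 2*7*3.1882 + 11 = 55.6348
grad_y = 2*2*-2.6076 + 6 = -4.4304
Step 2: Gradient step.
x_raw = 3.1882 - 0.15*55.6348 = -5.157
y_raw = -2.6076 - 0.15*-4.4304 = -1.943
Step 3: Project onto [-3, 1].
x_proj = clip(-5.157) = -3.0
y_proj = clip(-1.943) = -1.943
Step 4: Evaluate f.
f(-3.0, -1.943) = 25.8926


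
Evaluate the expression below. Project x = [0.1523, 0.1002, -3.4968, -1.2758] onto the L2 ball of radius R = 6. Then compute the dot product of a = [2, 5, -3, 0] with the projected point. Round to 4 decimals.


Step 1: Compute ||x|| (intermediates to 6 decimals).
||x|| = sqrt(0.1523^2 + 0.1002^2 + (-3.4968)^2 + (-1.2758)^2) = 3.726729
Step 2: Project.
Since ||x|| <= R, proj = x (no scaling needed).
proj(x) = [0.1523, 0.1002, -3.4968, -1.2758]
Step 3: Dot product.
a^T * proj(x) = 2*0.1523 + 5*0.1002 - 3*(-3.4968) + 0*(-1.2758) = 11.296


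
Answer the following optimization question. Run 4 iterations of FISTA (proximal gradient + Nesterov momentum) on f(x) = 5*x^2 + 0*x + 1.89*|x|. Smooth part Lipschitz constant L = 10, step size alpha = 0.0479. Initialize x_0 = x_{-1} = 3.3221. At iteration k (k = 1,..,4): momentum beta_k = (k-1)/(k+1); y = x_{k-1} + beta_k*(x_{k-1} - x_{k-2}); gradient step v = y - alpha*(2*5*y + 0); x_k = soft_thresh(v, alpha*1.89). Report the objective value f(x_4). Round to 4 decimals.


FISTA on f(x) = 5*x^2 + 0*x + 1.89*|x|
L = 10, alpha = 0.0479
Iteration 1: beta = 0.0, y = 3.3221 + 0.0*(3.3221 - 3.3221) = 3.3221
  grad(y) = 33.221, v = y - alpha*grad = 1.7308
  prox(v) = soft_thresh(1.7308, 0.0905) = 1.6403
Iteration 2: beta = 0.3333, y = 1.6403 + 0.3333*(1.6403 - 3.3221) = 1.0797
  grad(y) = 10.7968, v = y - alpha*grad = 0.5625
  prox(v) = soft_thresh(0.5625, 0.0905) = 0.472
Iteration 3: beta = 0.5, y = 0.472 + 0.5*(0.472 - 1.6403) = -0.1122
  grad(y) = -1.1217, v = y - alpha*grad = -0.0584
  prox(v) = soft_thresh(-0.0584, 0.0905) = 0.0
Iteration 4: beta = 0.6, y = 0.0 + 0.6*(0.0 - 0.472) = -0.2832
  grad(y) = -2.8319, v = y - alpha*grad = -0.1475
  prox(v) = soft_thresh(-0.1475, 0.0905) = -0.057
f(x_4) = 5*(-0.057)^2 + 0*(-0.057) + 1.89*|-0.057| = 0.124


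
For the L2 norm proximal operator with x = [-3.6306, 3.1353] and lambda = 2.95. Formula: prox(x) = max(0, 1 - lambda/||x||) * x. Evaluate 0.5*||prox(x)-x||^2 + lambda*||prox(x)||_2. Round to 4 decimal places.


Step 1: Compute ||x||.
||x|| = 4.797
Step 2: Compute scaling factor.
scale = max(0, 1 - 2.95/4.797) = 0.385
Step 3: prox(x) = [-1.3979, 1.2072]
||prox(x)|| = 1.847
Step 4: Proximal objective.
0.5*||prox-x||^2 = 4.3513
lambda*||prox|| = 5.4487
Total = 9.7999


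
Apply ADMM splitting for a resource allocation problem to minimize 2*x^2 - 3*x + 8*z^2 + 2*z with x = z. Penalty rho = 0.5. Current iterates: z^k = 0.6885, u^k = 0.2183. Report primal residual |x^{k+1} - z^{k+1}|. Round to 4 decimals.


ADMM iteration with rho = 0.5, z^k = 0.6885, u^k = 0.2183
Step 1: x-update.
Minimize 2*x^2 - 3*x + (0.5/2)*(x - 0.6885 + 0.2183)^2
FOC: (2*2 + 0.5)*x = 3 + 0.5*(0.6885 - 0.2183)
x^{k+1} = 0.7189
Step 2: z-update.
Minimize 8*z^2 + 2*z + (0.5/2)*(0.7189 - z + 0.2183)^2
FOC: (2*8 + 0.5)*z = -2 + 0.5*(0.7189 + 0.2183)
z^{k+1} = -0.0928
Step 3: u-update.
u^{k+1} = 0.2183 + 0.7189 + 0.0928 = 1.03
Step 4: Primal residual = |0.7189 + 0.0928| = 0.8117


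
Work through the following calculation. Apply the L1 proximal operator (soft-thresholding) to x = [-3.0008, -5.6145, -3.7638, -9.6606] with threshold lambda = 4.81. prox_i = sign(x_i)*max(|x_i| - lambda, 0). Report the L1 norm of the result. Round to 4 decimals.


Soft-thresholding with lambda = 4.81:
prox(-3.0008) = sign(-3.0008)*max(|-3.0008| - 4.81, 0) = 0.0
prox(-5.6145) = sign(-5.6145)*max(|-5.6145| - 4.81, 0) = -0.8045
prox(-3.7638) = sign(-3.7638)*max(|-3.7638| - 4.81, 0) = 0.0
prox(-9.6606) = sign(-9.6606)*max(|-9.6606| - 4.81, 0) = -4.8506
prox(x) = [0.0, -0.8045, 0.0, -4.8506]
||prox(x)||_1 = 0.0 + 0.8045 + 0.0 + 4.8506 = 5.6551


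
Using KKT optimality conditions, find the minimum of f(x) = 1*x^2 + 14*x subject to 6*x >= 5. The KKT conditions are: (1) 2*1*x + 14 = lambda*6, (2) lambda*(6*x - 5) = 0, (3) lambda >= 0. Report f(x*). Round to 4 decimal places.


Step 1: Try lambda = 0 (constraint inactive).
x_unc = -14/(2*1) = -7.0
Check: 6*-7.0 = -42.0 < 5 -- violated!
Step 2: Constraint must be active: 6*x = 5
x* = 5/6 = 0.8333 (rounded; the exact value 5/6 is used below)
lambda = (2*1*(5/6) + 14)/6 = 2.6111
Step 3: Compute optimal value.
f(x*) = 1*(5/6)^2 + 14*(5/6) = 12.3611


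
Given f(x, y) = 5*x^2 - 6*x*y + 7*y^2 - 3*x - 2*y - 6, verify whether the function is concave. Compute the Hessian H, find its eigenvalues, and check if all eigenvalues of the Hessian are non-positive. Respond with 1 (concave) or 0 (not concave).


The Hessian of f(x,y) = 5*x^2 - 6*x*y + 7*y^2 - 3*x - 2*y - 6 is:
H = [[10, -6], [-6, 14]]
Trace = 10 + 14 = 24
Determinant = 10*14 - (-6)^2 = 104
Discriminant = (24)^2 - 4*104 = 160.0
Eigenvalues: lambda_1 = 5.6754, lambda_2 = 18.3246
The function is not concave.

0


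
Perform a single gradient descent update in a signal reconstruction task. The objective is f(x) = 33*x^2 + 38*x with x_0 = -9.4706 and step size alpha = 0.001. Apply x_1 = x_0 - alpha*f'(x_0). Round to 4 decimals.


We compute the gradient at x_0 and apply the update.
f'(x) = 66*x + 38
f'(-9.4706) = 66*-9.4706 + 38 = -587.0596
x_1 = -9.4706 - 0.001*-587.0596 = -8.8835


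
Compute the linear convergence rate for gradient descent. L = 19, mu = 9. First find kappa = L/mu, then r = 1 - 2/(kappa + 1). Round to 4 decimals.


Step 1: Compute the condition number.
kappa = L/mu = 19/9 = 2.1111
Step 2: Compute the convergence rate.
r = 1 - 2/(kappa + 1) = 1 - 2*mu/(L + mu) = (L - mu)/(L + mu) = 10/28 = 0.3571


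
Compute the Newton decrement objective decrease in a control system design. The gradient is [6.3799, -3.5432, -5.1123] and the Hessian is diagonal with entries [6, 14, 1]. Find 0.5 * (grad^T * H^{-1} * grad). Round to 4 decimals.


Step 1: H is diagonal, so H^(-1) * g = [1.0633, -0.2531, -5.1123].
Step 2: g^T H^(-1) g = sum_i g_i^2 / H_ii
  = (6.3799)^2/6 + (-3.5432)^2/14 + (-5.1123)^2/1
  = 6.7839 + 0.8967 + 26.1356 = 33.8162
Step 3: Objective decrease = 0.5 * g^T H^(-1) g = 16.9081


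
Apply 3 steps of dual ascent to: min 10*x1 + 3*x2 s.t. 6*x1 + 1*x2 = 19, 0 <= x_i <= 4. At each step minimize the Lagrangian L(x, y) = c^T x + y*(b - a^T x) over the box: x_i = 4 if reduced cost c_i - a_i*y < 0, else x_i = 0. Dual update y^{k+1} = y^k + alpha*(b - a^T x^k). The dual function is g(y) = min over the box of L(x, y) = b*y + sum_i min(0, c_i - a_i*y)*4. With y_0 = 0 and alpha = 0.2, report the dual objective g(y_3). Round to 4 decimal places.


Dual ascent for LP: min 10*x1 + 3*x2, 6*x1 + 1*x2 = 19, 0 <= x_i <= 4
Step 1: y^k = 0.0, reduced costs: (10.0, 3.0)
  x^k = (0.0, 0.0), subgradient = b - a^T x = 19.0
  y^{k+1} = 0.0 + 0.2*19.0 = 3.8
Step 2: y^k = 3.8, reduced costs: (-12.8, -0.8)
  x^k = (4.0, 4.0), subgradient = b - a^T x = -9.0
  y^{k+1} = 3.8 + 0.2*-9.0 = 2.0
Step 3: y^k = 2.0, reduced costs: (-2.0, 1.0)
  x^k = (4.0, 0.0), subgradient = b - a^T x = -5.0
  y^{k+1} = 2.0 + 0.2*-5.0 = 1.0
Dual objective at y_3 = 1.0: reduced costs (4.0, 2.0), box minimizer x = (0.0, 0.0)
g(y_3) = b*y + (c1 - a1*y)*x1 + (c2 - a2*y)*x2 = 19*1.0 + 4.0*0.0 + 2.0*0.0 = 19.0 + 0.0 + 0.0 = 19.0


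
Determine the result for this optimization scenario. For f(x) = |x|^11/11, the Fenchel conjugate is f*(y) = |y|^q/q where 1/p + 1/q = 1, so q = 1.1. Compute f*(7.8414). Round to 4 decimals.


The conjugate exponent q satisfies 1/p + 1/q = 1.
p = 11, so q = 11/(11 - 1) = 1.1
|y|^q = 7.8414^1.1 = 9.6346
f*(7.8414) = 9.6346 / 1.1 = 8.7587


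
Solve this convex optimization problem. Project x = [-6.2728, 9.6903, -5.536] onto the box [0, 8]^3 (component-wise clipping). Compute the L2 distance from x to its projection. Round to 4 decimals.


Project each component onto [0, 8].
clip(-6.2728) = 0.0, clip(9.6903) = 8.0, clip(-5.536) = 0.0
Projection = [0.0, 8.0, 0.0]
Squared diffs: [39.348, 2.8571, 30.6473]
Distance = sqrt(72.8524) = 8.5354


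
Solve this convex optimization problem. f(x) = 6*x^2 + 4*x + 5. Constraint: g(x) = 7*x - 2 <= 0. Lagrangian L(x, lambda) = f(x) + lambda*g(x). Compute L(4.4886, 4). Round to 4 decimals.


Step 1: Evaluate f(x).
f(4.4886) = 6*4.4886^2 + 4*4.4886 + 5 = 143.8396
Step 2: Evaluate g(x).
g(4.4886) = 7*4.4886 - 2 = 29.4202
Step 3: Compute Lagrangian.
L = 143.8396 + 4*29.4202 = 261.5204


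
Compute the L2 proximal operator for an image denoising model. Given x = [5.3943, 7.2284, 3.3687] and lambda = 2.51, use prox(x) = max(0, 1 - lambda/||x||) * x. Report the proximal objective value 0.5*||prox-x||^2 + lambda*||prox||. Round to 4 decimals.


Step 1: Compute ||x||.
||x|| = 9.6279
Step 2: Compute scaling factor.
scale = max(0, 1 - 2.51/9.6279) = 0.7393
Step 3: prox(x) = [3.988, 5.344, 2.4905]
||prox(x)|| = 7.1179
Step 4: Proximal objective.
0.5*||prox-x||^2 = 3.1501
lambda*||prox|| = 17.8659
Total = 21.016


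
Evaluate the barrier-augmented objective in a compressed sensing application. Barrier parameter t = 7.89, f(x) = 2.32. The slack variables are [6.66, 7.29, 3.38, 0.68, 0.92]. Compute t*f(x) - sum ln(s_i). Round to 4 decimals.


Step 1: Compute log-barrier.
ln values: [1.8961, 1.9865, 1.2179, -0.3857, -0.0834]
phi = -(1.8961 + 1.9865 + 1.2179 - 0.3857 - 0.0834) = -4.6315
Step 2: Compute augmented objective.
t*f(x) = 7.89*2.32 = 18.3048
Total = 18.3048 - 4.6315 = 13.6733


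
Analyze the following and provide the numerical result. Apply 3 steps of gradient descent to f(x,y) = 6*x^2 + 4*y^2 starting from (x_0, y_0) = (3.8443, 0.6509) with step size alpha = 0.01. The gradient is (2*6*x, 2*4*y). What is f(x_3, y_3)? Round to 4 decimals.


Gradient descent on f(x,y) = 6*x^2 + 4*y^2.
Starting point: (3.8443, 0.6509), alpha = 0.01
Step 1: grad_x = 2*6*3.8443 = 46.1316, grad_y = 2*4*0.6509 = 5.2072
  x_1 = 3.8443 - 0.01*46.1316 = 3.383
  y_1 = 0.6509 - 0.01*5.2072 = 0.5988
Step 2: grad_x = 2*6*3.383 = 40.5958, grad_y = 2*4*0.5988 = 4.7906
  x_2 = 3.383 - 0.01*40.5958 = 2.977
  y_2 = 0.5988 - 0.01*4.7906 = 0.5509
Step 3: grad_x = 2*6*2.977 = 35.7243, grad_y = 2*4*0.5509 = 4.4074
  x_3 = 2.977 - 0.01*35.7243 = 2.6198
  y_3 = 0.5509 - 0.01*4.4074 = 0.5068
f(2.6198, 0.5068) = 6*2.6198^2 + 4*0.5068^2 = 42.2072
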